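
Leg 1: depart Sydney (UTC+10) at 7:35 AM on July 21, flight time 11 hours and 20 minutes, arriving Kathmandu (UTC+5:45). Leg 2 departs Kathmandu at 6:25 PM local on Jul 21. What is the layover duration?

Convert departure to UTC: 7:35 AM − 10:00 = 9:35 PM UTC on Jul 20.
Add 11 hours 20 minutes flight time → 8:55 AM UTC (Jul 21).
Kathmandu is UTC+5:45, so local arrival = 8:55 AM + 5:45 = 2:40 PM on Jul 21.
Layover = 6:25 PM − 2:40 PM = 3 hours 45 minutes.

3 hours 45 minutes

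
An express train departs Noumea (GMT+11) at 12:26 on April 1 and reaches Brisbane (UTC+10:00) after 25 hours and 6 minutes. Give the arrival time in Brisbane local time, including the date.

Convert departure to UTC: 12:26 − 11:00 = 01:26 UTC on Apr 1.
Add 25 hours and 6 minutes travel time → 02:32 UTC (Apr 2).
Brisbane is UTC+10:00, so local arrival = 02:32 + 10:00 = 12:32 on Apr 2.

12:32 on April 2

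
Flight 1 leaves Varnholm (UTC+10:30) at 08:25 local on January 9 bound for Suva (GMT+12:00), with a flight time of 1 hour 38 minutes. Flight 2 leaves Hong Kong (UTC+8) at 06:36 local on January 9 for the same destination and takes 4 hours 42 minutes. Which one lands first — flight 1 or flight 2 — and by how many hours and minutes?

the first, by 3 hours 45 minutes

Flight 1 in UTC: 08:25 − 10:30 = 21:55 on Jan 8.
+1 hour 38 minutes → arrive 23:33 UTC on Jan 8.
Flight 2 in UTC: 06:36 − 8:00 = 22:36 on Jan 8.
+4 hours 42 minutes → arrive 03:18 UTC on Jan 9.
Flight 1 lands earlier by 3 hours 45 minutes.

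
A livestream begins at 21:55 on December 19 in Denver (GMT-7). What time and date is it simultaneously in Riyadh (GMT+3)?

In UTC: 21:55 + 7:00 = 04:55 on Dec 20.
Riyadh is UTC+3:00: 04:55 + 3:00 = 07:55 on Dec 20.

07:55 on December 20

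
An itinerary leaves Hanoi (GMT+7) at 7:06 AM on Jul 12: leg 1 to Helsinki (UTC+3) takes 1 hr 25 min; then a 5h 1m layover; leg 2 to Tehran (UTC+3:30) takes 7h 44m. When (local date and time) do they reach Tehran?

Convert departure to UTC: 7:06 AM − 7:00 = 12:06 AM UTC on Jul 12.
Add 1 hour 25 minutes leg 1 → 1:31 AM UTC.
Add 5 hours 1 minute layover in Helsinki → 6:32 AM UTC.
Add 7 hours and 44 minutes leg 2 → 2:16 PM UTC.
Tehran is UTC+3:30, so local arrival = 2:16 PM + 3:30 = 5:46 PM on Jul 12.

5:46 PM on July 12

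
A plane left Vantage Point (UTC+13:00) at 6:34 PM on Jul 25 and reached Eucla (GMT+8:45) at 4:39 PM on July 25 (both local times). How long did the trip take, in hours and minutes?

2 hours 20 minutes

Departure in UTC: 6:34 PM − 13:00 = 5:34 AM on Jul 25.
Arrival in UTC: 4:39 PM − 8:45 = 7:54 AM on Jul 25.
Elapsed = 7:54 AM − 5:34 AM = 2 hours 20 minutes.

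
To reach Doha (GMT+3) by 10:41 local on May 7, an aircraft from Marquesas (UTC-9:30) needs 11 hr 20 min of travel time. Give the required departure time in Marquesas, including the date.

10:51 on May 6

Target arrival in UTC: 10:41 − 3:00 = 07:41 on May 7.
Subtract 11 hours and 20 minutes → departure 20:21 UTC on May 6.
Marquesas is UTC−9:30: 20:21 − 9:30 = 10:51 on May 6.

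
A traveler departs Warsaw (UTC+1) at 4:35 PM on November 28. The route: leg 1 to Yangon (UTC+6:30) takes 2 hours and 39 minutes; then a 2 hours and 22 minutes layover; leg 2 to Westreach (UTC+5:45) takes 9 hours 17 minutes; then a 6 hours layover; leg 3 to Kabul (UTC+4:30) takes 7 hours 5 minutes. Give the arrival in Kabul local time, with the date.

Convert departure to UTC: 4:35 PM − 1:00 = 3:35 PM UTC on Nov 28.
Add 2 hours 39 minutes leg 1 → 6:14 PM UTC.
Add 2 hours and 22 minutes layover in Yangon → 8:36 PM UTC.
Add 9 hours and 17 minutes leg 2 → 5:53 AM UTC (Nov 29).
Add 6 hours layover in Westreach → 11:53 AM UTC.
Add 7 hours 5 minutes leg 3 → 6:58 PM UTC.
Kabul is UTC+4:30, so local arrival = 6:58 PM + 4:30 = 11:28 PM on Nov 29.

11:28 PM on November 29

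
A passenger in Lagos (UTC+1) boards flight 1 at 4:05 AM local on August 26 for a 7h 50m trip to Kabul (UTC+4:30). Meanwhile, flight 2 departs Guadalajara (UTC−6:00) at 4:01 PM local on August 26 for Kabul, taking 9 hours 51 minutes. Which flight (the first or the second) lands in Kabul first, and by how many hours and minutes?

the first, by 20 hours 57 minutes

Flight 1 in UTC: 4:05 AM − 1:00 = 3:05 AM on Aug 26.
+7 hours and 50 minutes → arrive 10:55 AM UTC on Aug 26.
Flight 2 in UTC: 4:01 PM + 6:00 = 10:01 PM on Aug 26.
+9 hours and 51 minutes → arrive 7:52 AM UTC on Aug 27.
Flight 1 lands earlier by 20 hours 57 minutes.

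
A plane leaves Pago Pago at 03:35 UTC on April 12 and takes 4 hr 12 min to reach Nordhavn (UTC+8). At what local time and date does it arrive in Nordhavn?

15:47 on Apr 12

Departure is given in UTC: 03:35 on Apr 12.
Add 4 hours 12 minutes → 07:47 UTC.
Nordhavn is UTC+8:00: 07:47 + 8:00 = 15:47 on Apr 12.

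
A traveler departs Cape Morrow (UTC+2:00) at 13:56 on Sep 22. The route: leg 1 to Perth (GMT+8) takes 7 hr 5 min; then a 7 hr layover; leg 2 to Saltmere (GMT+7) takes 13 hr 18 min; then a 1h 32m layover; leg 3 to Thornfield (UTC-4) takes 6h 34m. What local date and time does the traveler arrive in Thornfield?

Convert departure to UTC: 13:56 − 2:00 = 11:56 UTC on Sep 22.
Add 7 hours and 5 minutes leg 1 → 19:01 UTC.
Add 7 hours layover in Perth → 02:01 UTC (Sep 23).
Add 13 hours 18 minutes leg 2 → 15:19 UTC.
Add 1 hour and 32 minutes layover in Saltmere → 16:51 UTC.
Add 6 hours and 34 minutes leg 3 → 23:25 UTC.
Thornfield is UTC−4:00, so local arrival = 23:25 − 4:00 = 19:25 on Sep 23.

19:25 on September 23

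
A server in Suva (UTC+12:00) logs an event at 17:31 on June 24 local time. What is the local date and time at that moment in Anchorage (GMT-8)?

In UTC: 17:31 − 12:00 = 05:31 on Jun 24.
Anchorage is UTC−8:00: 05:31 − 8:00 = 21:31 on Jun 23.

21:31 on Jun 23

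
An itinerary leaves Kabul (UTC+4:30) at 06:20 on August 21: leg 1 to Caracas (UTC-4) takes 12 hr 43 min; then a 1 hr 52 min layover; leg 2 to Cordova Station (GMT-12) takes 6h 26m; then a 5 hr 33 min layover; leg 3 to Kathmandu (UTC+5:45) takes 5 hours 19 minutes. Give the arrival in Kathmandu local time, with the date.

Convert departure to UTC: 06:20 − 4:30 = 01:50 UTC on Aug 21.
Add 12 hours and 43 minutes leg 1 → 14:33 UTC.
Add 1 hour 52 minutes layover in Caracas → 16:25 UTC.
Add 6 hours 26 minutes leg 2 → 22:51 UTC.
Add 5 hours and 33 minutes layover in Cordova Station → 04:24 UTC (Aug 22).
Add 5 hours and 19 minutes leg 3 → 09:43 UTC.
Kathmandu is UTC+5:45, so local arrival = 09:43 + 5:45 = 15:28 on Aug 22.

15:28 on Aug 22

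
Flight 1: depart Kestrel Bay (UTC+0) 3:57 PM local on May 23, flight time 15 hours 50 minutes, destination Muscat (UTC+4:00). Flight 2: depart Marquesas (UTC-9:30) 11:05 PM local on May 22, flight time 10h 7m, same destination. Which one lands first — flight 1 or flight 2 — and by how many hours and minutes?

Flight 1 departs at 3:57 PM UTC (May 23).
+15 hours and 50 minutes → arrive 7:47 AM UTC on May 24.
Flight 2 in UTC: 11:05 PM + 9:30 = 8:35 AM on May 23.
+10 hours and 7 minutes → arrive 6:42 PM UTC on May 23.
Flight 2 lands earlier by 13 hours 5 minutes.

the second, by 13 hours 5 minutes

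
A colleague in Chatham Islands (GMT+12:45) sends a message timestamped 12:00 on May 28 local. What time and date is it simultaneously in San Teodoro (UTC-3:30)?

In UTC: 12:00 − 12:45 = 23:15 on May 27.
San Teodoro is UTC−3:30: 23:15 − 3:30 = 19:45 on May 27.

19:45 on May 27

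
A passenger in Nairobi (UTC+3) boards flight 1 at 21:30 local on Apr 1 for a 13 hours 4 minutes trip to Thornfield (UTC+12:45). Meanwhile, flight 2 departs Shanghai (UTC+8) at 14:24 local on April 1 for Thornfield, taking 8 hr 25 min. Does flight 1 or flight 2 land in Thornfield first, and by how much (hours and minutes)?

the second, by 16 hours 45 minutes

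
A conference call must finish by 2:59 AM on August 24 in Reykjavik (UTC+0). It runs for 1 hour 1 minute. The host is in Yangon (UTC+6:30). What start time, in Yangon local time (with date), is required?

8:28 AM on August 24

Target end time is already UTC: 2:59 AM on Aug 24.
Subtract 1 hour and 1 minute → start 1:58 AM UTC on Aug 24.
Yangon is UTC+6:30: 1:58 AM + 6:30 = 8:28 AM on Aug 24.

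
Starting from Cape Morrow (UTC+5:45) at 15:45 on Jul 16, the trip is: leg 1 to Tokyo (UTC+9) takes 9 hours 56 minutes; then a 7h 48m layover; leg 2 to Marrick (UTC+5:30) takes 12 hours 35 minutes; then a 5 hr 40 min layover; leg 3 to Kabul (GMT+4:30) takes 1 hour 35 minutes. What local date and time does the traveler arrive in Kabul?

04:04 on Jul 18

Convert departure to UTC: 15:45 − 5:45 = 10:00 UTC on Jul 16.
Add 9 hours and 56 minutes leg 1 → 19:56 UTC.
Add 7 hours 48 minutes layover in Tokyo → 03:44 UTC (Jul 17).
Add 12 hours 35 minutes leg 2 → 16:19 UTC.
Add 5 hours and 40 minutes layover in Marrick → 21:59 UTC.
Add 1 hour and 35 minutes leg 3 → 23:34 UTC.
Kabul is UTC+4:30, so local arrival = 23:34 + 4:30 = 04:04 on Jul 18.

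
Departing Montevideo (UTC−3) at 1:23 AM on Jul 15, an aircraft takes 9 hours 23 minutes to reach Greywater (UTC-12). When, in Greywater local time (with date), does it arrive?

Greywater is 9:00 behind Montevideo.
After 9 hours 23 minutes it is 10:46 AM in Montevideo.
Shift by the zone difference: 10:46 AM − 9:00 = 1:46 AM on Jul 15 in Greywater.

1:46 AM on July 15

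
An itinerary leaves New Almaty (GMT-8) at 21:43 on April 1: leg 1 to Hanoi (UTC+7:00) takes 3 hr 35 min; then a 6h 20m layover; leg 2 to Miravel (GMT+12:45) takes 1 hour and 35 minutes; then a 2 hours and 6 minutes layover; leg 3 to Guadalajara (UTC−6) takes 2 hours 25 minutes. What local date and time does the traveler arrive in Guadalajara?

Convert departure to UTC: 21:43 + 8:00 = 05:43 UTC on Apr 2.
Add 3 hours 35 minutes leg 1 → 09:18 UTC.
Add 6 hours 20 minutes layover in Hanoi → 15:38 UTC.
Add 1 hour and 35 minutes leg 2 → 17:13 UTC.
Add 2 hours and 6 minutes layover in Miravel → 19:19 UTC.
Add 2 hours 25 minutes leg 3 → 21:44 UTC.
Guadalajara is UTC−6:00, so local arrival = 21:44 − 6:00 = 15:44 on Apr 2.

15:44 on April 2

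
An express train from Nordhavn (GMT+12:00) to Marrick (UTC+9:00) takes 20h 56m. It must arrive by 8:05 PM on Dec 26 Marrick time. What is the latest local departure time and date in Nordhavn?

2:09 AM on December 26

Target arrival in UTC: 8:05 PM − 9:00 = 11:05 AM on Dec 26.
Subtract 20 hours and 56 minutes → departure 2:09 PM UTC on Dec 25.
Nordhavn is UTC+12:00: 2:09 PM + 12:00 = 2:09 AM on Dec 26.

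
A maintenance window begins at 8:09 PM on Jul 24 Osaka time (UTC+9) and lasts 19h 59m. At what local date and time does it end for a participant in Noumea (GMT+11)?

6:08 PM on Jul 25

Noumea is 2:00 ahead of Osaka.
After 19 hours and 59 minutes it is 4:08 PM (Jul 25) in Osaka.
Shift by the zone difference: 4:08 PM + 2:00 = 6:08 PM on Jul 25 in Noumea.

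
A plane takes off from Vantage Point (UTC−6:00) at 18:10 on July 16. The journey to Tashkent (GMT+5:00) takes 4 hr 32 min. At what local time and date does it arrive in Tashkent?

09:42 on Jul 17

Convert departure to UTC: 18:10 + 6:00 = 00:10 UTC on Jul 17.
Add 4 hours 32 minutes travel time → 04:42 UTC.
Tashkent is UTC+5:00, so local arrival = 04:42 + 5:00 = 09:42 on Jul 17.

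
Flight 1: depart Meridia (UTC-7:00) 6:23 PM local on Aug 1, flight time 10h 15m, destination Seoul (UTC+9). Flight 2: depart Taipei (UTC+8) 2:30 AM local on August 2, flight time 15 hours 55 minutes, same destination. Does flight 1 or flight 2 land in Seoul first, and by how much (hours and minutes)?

Flight 1 in UTC: 6:23 PM + 7:00 = 1:23 AM on Aug 2.
+10 hours 15 minutes → arrive 11:38 AM UTC on Aug 2.
Flight 2 in UTC: 2:30 AM − 8:00 = 6:30 PM on Aug 1.
+15 hours 55 minutes → arrive 10:25 AM UTC on Aug 2.
Flight 2 lands earlier by 1 hour 13 minutes.

the second, by 1 hour 13 minutes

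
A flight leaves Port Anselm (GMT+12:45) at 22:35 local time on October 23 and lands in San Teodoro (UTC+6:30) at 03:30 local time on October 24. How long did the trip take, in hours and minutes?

San Teodoro is 6:15 behind Port Anselm.
Clock-face elapsed time (ignoring zones) is 4 hours 55 minutes.
Actual elapsed = 4 hours 55 minutes + 6:15 = 11 hours 10 minutes.

11 hours 10 minutes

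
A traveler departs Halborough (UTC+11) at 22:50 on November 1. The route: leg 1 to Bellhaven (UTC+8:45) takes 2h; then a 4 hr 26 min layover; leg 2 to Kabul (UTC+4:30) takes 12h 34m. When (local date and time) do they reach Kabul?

11:20 on November 2

Convert departure to UTC: 22:50 − 11:00 = 11:50 UTC on Nov 1.
Add 2 hours leg 1 → 13:50 UTC.
Add 4 hours and 26 minutes layover in Bellhaven → 18:16 UTC.
Add 12 hours and 34 minutes leg 2 → 06:50 UTC (Nov 2).
Kabul is UTC+4:30, so local arrival = 06:50 + 4:30 = 11:20 on Nov 2.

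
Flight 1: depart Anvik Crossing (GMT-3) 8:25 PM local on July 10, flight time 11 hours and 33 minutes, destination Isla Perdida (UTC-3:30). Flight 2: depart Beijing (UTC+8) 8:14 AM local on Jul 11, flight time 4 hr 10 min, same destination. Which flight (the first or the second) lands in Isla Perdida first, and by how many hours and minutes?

the second, by 6 hours 34 minutes

Flight 1 in UTC: 8:25 PM + 3:00 = 11:25 PM on Jul 10.
+11 hours 33 minutes → arrive 10:58 AM UTC on Jul 11.
Flight 2 in UTC: 8:14 AM − 8:00 = 12:14 AM on Jul 11.
+4 hours and 10 minutes → arrive 4:24 AM UTC on Jul 11.
Flight 2 lands earlier by 6 hours 34 minutes.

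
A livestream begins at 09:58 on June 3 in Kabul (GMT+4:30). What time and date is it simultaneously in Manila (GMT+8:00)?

13:28 on June 3

In UTC: 09:58 − 4:30 = 05:28 on Jun 3.
Manila is UTC+8:00: 05:28 + 8:00 = 13:28 on Jun 3.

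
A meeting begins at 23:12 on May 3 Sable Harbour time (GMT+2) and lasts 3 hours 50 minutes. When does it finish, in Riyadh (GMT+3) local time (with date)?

Riyadh is 1:00 ahead of Sable Harbour.
After 3 hours 50 minutes it is 03:02 (May 4) in Sable Harbour.
Shift by the zone difference: 03:02 + 1:00 = 04:02 on May 4 in Riyadh.

04:02 on May 4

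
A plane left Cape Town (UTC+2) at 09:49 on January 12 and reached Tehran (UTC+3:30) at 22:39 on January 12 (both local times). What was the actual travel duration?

Departure in UTC: 09:49 − 2:00 = 07:49 on Jan 12.
Arrival in UTC: 22:39 − 3:30 = 19:09 on Jan 12.
Elapsed = 19:09 − 07:49 = 11 hours 20 minutes.

11 hours 20 minutes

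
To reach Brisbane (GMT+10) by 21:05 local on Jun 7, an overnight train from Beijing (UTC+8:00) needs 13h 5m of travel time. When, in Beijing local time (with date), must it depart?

Target arrival in UTC: 21:05 − 10:00 = 11:05 on Jun 7.
Subtract 13 hours 5 minutes → departure 22:00 UTC on Jun 6.
Beijing is UTC+8:00: 22:00 + 8:00 = 06:00 on Jun 7.

06:00 on Jun 7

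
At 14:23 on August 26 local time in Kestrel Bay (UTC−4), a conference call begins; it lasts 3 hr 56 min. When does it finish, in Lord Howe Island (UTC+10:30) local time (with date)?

08:49 on August 27

Convert start to UTC: 14:23 + 4:00 = 18:23 UTC on Aug 26.
Add 3 hours and 56 minutes duration → 22:19 UTC.
Lord Howe Island is UTC+10:30, so local end time = 22:19 + 10:30 = 08:49 on Aug 27.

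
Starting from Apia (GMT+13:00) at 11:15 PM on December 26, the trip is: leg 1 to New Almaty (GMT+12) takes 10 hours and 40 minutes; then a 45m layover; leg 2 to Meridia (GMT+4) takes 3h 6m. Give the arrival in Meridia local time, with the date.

Convert departure to UTC: 11:15 PM − 13:00 = 10:15 AM UTC on Dec 26.
Add 10 hours 40 minutes leg 1 → 8:55 PM UTC.
Add 45 minutes layover in New Almaty → 9:40 PM UTC.
Add 3 hours 6 minutes leg 2 → 12:46 AM UTC (Dec 27).
Meridia is UTC+4:00, so local arrival = 12:46 AM + 4:00 = 4:46 AM on Dec 27.

4:46 AM on December 27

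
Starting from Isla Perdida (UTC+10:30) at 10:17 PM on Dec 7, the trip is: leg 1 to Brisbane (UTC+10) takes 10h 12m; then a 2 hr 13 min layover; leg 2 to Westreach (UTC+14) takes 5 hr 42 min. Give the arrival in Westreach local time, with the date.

7:54 PM on December 8

Convert departure to UTC: 10:17 PM − 10:30 = 11:47 AM UTC on Dec 7.
Add 10 hours and 12 minutes leg 1 → 9:59 PM UTC.
Add 2 hours 13 minutes layover in Brisbane → 12:12 AM UTC (Dec 8).
Add 5 hours 42 minutes leg 2 → 5:54 AM UTC.
Westreach is UTC+14:00, so local arrival = 5:54 AM + 14:00 = 7:54 PM on Dec 8.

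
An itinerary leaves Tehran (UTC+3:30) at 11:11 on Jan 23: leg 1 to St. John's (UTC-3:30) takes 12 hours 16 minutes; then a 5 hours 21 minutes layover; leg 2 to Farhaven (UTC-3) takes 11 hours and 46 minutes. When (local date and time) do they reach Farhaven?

10:04 on Jan 24

Convert departure to UTC: 11:11 − 3:30 = 07:41 UTC on Jan 23.
Add 12 hours 16 minutes leg 1 → 19:57 UTC.
Add 5 hours and 21 minutes layover in St. John's → 01:18 UTC (Jan 24).
Add 11 hours and 46 minutes leg 2 → 13:04 UTC.
Farhaven is UTC−3:00, so local arrival = 13:04 − 3:00 = 10:04 on Jan 24.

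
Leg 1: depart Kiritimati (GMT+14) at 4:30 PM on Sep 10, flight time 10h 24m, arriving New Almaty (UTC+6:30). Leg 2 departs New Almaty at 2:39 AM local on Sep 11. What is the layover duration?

Convert departure to UTC: 4:30 PM − 14:00 = 2:30 AM UTC on Sep 10.
Add 10 hours 24 minutes flight time → 12:54 PM UTC.
New Almaty is UTC+6:30, so local arrival = 12:54 PM + 6:30 = 7:24 PM on Sep 10.
Layover = 2:39 AM − 7:24 PM (+1 day) = 7 hours 15 minutes.

7 hours 15 minutes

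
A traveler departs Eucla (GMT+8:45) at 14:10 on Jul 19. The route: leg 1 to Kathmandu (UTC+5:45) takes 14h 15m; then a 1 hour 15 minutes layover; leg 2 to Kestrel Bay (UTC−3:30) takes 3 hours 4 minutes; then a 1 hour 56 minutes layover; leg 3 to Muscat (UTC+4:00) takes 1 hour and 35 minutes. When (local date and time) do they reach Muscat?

07:30 on July 20

Convert departure to UTC: 14:10 − 8:45 = 05:25 UTC on Jul 19.
Add 14 hours and 15 minutes leg 1 → 19:40 UTC.
Add 1 hour 15 minutes layover in Kathmandu → 20:55 UTC.
Add 3 hours and 4 minutes leg 2 → 23:59 UTC.
Add 1 hour 56 minutes layover in Kestrel Bay → 01:55 UTC (Jul 20).
Add 1 hour 35 minutes leg 3 → 03:30 UTC.
Muscat is UTC+4:00, so local arrival = 03:30 + 4:00 = 07:30 on Jul 20.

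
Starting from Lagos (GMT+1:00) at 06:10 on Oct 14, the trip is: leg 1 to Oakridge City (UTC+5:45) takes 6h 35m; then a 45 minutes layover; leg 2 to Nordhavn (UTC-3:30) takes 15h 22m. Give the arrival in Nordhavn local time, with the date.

00:22 on October 15

Convert departure to UTC: 06:10 − 1:00 = 05:10 UTC on Oct 14.
Add 6 hours 35 minutes leg 1 → 11:45 UTC.
Add 45 minutes layover in Oakridge City → 12:30 UTC.
Add 15 hours and 22 minutes leg 2 → 03:52 UTC (Oct 15).
Nordhavn is UTC−3:30, so local arrival = 03:52 − 3:30 = 00:22 on Oct 15.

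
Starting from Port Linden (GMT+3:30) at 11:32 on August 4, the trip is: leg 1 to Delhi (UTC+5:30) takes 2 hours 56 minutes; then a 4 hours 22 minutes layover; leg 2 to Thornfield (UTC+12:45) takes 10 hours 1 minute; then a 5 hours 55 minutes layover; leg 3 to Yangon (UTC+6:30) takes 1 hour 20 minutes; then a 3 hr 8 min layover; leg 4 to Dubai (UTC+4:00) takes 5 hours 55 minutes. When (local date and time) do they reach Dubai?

Convert departure to UTC: 11:32 − 3:30 = 08:02 UTC on Aug 4.
Add 2 hours 56 minutes leg 1 → 10:58 UTC.
Add 4 hours and 22 minutes layover in Delhi → 15:20 UTC.
Add 10 hours and 1 minute leg 2 → 01:21 UTC (Aug 5).
Add 5 hours 55 minutes layover in Thornfield → 07:16 UTC.
Add 1 hour 20 minutes leg 3 → 08:36 UTC.
Add 3 hours and 8 minutes layover in Yangon → 11:44 UTC.
Add 5 hours and 55 minutes leg 4 → 17:39 UTC.
Dubai is UTC+4:00, so local arrival = 17:39 + 4:00 = 21:39 on Aug 5.

21:39 on Aug 5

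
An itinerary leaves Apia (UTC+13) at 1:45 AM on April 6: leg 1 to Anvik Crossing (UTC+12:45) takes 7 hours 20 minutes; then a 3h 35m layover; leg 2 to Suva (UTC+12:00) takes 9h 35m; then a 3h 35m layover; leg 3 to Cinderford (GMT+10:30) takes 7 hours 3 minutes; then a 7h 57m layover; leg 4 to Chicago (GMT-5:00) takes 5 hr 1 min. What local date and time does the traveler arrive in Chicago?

3:51 AM on April 7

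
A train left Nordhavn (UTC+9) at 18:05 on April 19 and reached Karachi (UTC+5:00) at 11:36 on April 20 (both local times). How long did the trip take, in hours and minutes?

21 hours 31 minutes

Karachi is 4:00 behind Nordhavn.
Clock-face elapsed time (ignoring zones) is 17 hours 31 minutes.
Actual elapsed = 17 hours 31 minutes + 4:00 = 21 hours 31 minutes.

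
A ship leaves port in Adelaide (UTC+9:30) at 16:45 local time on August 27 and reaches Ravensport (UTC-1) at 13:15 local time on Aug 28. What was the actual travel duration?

Ravensport is 10:30 behind Adelaide.
Clock-face elapsed time (ignoring zones) is 20 hours 30 minutes.
Actual elapsed = 20 hours 30 minutes + 10:30 = 31 hours.

31 hours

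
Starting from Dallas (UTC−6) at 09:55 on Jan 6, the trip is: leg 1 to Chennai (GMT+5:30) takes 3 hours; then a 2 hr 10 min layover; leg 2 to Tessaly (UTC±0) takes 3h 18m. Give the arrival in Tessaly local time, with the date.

Convert departure to UTC: 09:55 + 6:00 = 15:55 UTC on Jan 6.
Add 3 hours leg 1 → 18:55 UTC.
Add 2 hours and 10 minutes layover in Chennai → 21:05 UTC.
Add 3 hours and 18 minutes leg 2 → 00:23 UTC (Jan 7).
Tessaly is UTC+0, so local arrival is the same: 00:23 on Jan 7.

00:23 on Jan 7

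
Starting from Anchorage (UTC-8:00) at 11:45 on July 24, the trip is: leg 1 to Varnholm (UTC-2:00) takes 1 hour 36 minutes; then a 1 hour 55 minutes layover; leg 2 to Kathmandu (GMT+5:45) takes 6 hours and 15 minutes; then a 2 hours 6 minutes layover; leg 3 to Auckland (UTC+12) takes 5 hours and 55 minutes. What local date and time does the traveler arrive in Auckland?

01:32 on July 26

Convert departure to UTC: 11:45 + 8:00 = 19:45 UTC on Jul 24.
Add 1 hour 36 minutes leg 1 → 21:21 UTC.
Add 1 hour and 55 minutes layover in Varnholm → 23:16 UTC.
Add 6 hours 15 minutes leg 2 → 05:31 UTC (Jul 25).
Add 2 hours and 6 minutes layover in Kathmandu → 07:37 UTC.
Add 5 hours and 55 minutes leg 3 → 13:32 UTC.
Auckland is UTC+12:00, so local arrival = 13:32 + 12:00 = 01:32 on Jul 26.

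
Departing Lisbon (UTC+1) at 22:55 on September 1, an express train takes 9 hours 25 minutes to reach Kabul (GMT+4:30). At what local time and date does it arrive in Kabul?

11:50 on Sep 2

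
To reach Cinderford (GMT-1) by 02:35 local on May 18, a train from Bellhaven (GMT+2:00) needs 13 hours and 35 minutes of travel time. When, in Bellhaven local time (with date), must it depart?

16:00 on May 17

Target arrival in UTC: 02:35 + 1:00 = 03:35 on May 18.
Subtract 13 hours 35 minutes → departure 14:00 UTC on May 17.
Bellhaven is UTC+2:00: 14:00 + 2:00 = 16:00 on May 17.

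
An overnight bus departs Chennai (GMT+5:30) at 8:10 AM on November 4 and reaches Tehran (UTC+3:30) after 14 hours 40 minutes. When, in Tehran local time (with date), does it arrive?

Tehran is 2:00 behind Chennai.
After 14 hours and 40 minutes it is 10:50 PM in Chennai.
Shift by the zone difference: 10:50 PM − 2:00 = 8:50 PM on Nov 4 in Tehran.

8:50 PM on Nov 4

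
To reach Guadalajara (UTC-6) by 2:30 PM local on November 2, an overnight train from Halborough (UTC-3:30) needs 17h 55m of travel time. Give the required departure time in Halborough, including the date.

Target arrival in UTC: 2:30 PM + 6:00 = 8:30 PM on Nov 2.
Subtract 17 hours and 55 minutes → departure 2:35 AM UTC on Nov 2.
Halborough is UTC−3:30: 2:35 AM − 3:30 = 11:05 PM on Nov 1.

11:05 PM on November 1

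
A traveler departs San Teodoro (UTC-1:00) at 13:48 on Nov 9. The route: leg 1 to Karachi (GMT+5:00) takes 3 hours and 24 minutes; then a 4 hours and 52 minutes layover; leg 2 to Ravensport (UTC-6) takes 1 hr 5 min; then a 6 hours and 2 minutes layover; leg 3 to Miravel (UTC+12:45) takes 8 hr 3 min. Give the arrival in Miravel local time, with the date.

Convert departure to UTC: 13:48 + 1:00 = 14:48 UTC on Nov 9.
Add 3 hours and 24 minutes leg 1 → 18:12 UTC.
Add 4 hours and 52 minutes layover in Karachi → 23:04 UTC.
Add 1 hour 5 minutes leg 2 → 00:09 UTC (Nov 10).
Add 6 hours and 2 minutes layover in Ravensport → 06:11 UTC.
Add 8 hours 3 minutes leg 3 → 14:14 UTC.
Miravel is UTC+12:45, so local arrival = 14:14 + 12:45 = 02:59 on Nov 11.

02:59 on Nov 11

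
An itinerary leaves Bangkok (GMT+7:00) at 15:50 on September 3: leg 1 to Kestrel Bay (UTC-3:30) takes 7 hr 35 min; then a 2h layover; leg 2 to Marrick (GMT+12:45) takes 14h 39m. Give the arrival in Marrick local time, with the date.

21:49 on Sep 4

Convert departure to UTC: 15:50 − 7:00 = 08:50 UTC on Sep 3.
Add 7 hours and 35 minutes leg 1 → 16:25 UTC.
Add 2 hours layover in Kestrel Bay → 18:25 UTC.
Add 14 hours and 39 minutes leg 2 → 09:04 UTC (Sep 4).
Marrick is UTC+12:45, so local arrival = 09:04 + 12:45 = 21:49 on Sep 4.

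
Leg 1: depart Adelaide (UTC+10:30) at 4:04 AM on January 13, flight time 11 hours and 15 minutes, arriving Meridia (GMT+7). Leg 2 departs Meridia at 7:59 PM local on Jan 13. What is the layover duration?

8 hours 10 minutes

Convert departure to UTC: 4:04 AM − 10:30 = 5:34 PM UTC on Jan 12.
Add 11 hours 15 minutes flight time → 4:49 AM UTC (Jan 13).
Meridia is UTC+7:00, so local arrival = 4:49 AM + 7:00 = 11:49 AM on Jan 13.
Layover = 7:59 PM − 11:49 AM = 8 hours 10 minutes.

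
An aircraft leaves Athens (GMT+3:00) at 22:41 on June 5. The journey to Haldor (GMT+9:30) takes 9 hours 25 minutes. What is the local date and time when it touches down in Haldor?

14:36 on Jun 6

Convert departure to UTC: 22:41 − 3:00 = 19:41 UTC on Jun 5.
Add 9 hours and 25 minutes travel time → 05:06 UTC (Jun 6).
Haldor is UTC+9:30, so local arrival = 05:06 + 9:30 = 14:36 on Jun 6.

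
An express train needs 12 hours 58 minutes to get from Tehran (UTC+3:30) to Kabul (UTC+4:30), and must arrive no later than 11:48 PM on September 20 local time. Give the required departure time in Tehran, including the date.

9:50 AM on September 20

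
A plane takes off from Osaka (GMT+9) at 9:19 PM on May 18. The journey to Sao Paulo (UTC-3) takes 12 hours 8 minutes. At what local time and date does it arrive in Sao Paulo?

9:27 PM on May 18

Convert departure to UTC: 9:19 PM − 9:00 = 12:19 PM UTC on May 18.
Add 12 hours and 8 minutes travel time → 12:27 AM UTC (May 19).
Sao Paulo is UTC−3:00, so local arrival = 12:27 AM − 3:00 = 9:27 PM on May 18.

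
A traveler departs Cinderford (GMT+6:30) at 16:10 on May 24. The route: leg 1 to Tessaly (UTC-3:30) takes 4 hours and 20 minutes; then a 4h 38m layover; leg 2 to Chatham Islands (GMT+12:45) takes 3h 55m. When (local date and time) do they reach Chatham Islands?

11:18 on May 25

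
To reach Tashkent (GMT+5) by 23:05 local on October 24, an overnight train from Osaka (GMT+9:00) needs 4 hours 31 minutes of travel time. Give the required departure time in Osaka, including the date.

22:34 on October 24

Target arrival in UTC: 23:05 − 5:00 = 18:05 on Oct 24.
Subtract 4 hours 31 minutes → departure 13:34 UTC on Oct 24.
Osaka is UTC+9:00: 13:34 + 9:00 = 22:34 on Oct 24.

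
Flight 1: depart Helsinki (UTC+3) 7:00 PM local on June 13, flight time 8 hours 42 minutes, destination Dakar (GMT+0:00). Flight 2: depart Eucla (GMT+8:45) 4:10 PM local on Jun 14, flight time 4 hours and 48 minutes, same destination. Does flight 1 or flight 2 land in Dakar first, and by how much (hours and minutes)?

the first, by 11 hours 31 minutes

Flight 1 in UTC: 7:00 PM − 3:00 = 4:00 PM on Jun 13.
+8 hours and 42 minutes → arrive 12:42 AM UTC on Jun 14.
Flight 2 in UTC: 4:10 PM − 8:45 = 7:25 AM on Jun 14.
+4 hours 48 minutes → arrive 12:13 PM UTC on Jun 14.
Flight 1 lands earlier by 11 hours 31 minutes.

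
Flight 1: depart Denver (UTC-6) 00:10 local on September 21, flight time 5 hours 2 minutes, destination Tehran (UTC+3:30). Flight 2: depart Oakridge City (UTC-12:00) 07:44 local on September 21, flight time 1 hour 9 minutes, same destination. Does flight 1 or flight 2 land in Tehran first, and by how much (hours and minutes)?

the first, by 9 hours 41 minutes

Flight 1 in UTC: 00:10 + 6:00 = 06:10 on Sep 21.
+5 hours and 2 minutes → arrive 11:12 UTC on Sep 21.
Flight 2 in UTC: 07:44 + 12:00 = 19:44 on Sep 21.
+1 hour 9 minutes → arrive 20:53 UTC on Sep 21.
Flight 1 lands earlier by 9 hours 41 minutes.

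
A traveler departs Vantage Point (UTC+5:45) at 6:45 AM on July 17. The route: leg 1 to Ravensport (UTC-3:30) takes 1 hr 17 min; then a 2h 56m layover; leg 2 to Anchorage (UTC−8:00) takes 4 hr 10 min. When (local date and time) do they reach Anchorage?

1:23 AM on July 17

Convert departure to UTC: 6:45 AM − 5:45 = 1:00 AM UTC on Jul 17.
Add 1 hour and 17 minutes leg 1 → 2:17 AM UTC.
Add 2 hours and 56 minutes layover in Ravensport → 5:13 AM UTC.
Add 4 hours and 10 minutes leg 2 → 9:23 AM UTC.
Anchorage is UTC−8:00, so local arrival = 9:23 AM − 8:00 = 1:23 AM on Jul 17.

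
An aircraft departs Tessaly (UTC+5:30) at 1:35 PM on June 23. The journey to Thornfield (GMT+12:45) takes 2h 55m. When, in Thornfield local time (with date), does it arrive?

11:45 PM on Jun 23

Thornfield is 7:15 ahead of Tessaly.
After 2 hours 55 minutes it is 4:30 PM in Tessaly.
Shift by the zone difference: 4:30 PM + 7:15 = 11:45 PM on Jun 23 in Thornfield.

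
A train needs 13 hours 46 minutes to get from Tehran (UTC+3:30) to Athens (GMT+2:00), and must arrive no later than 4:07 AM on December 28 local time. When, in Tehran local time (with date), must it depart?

Target arrival in UTC: 4:07 AM − 2:00 = 2:07 AM on Dec 28.
Subtract 13 hours and 46 minutes → departure 12:21 PM UTC on Dec 27.
Tehran is UTC+3:30: 12:21 PM + 3:30 = 3:51 PM on Dec 27.

3:51 PM on December 27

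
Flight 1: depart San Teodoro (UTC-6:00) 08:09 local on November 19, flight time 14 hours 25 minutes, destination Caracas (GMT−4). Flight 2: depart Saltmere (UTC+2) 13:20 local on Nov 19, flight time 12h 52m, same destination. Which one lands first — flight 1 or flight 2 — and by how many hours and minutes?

the second, by 4 hours 22 minutes

Flight 1 in UTC: 08:09 + 6:00 = 14:09 on Nov 19.
+14 hours 25 minutes → arrive 04:34 UTC on Nov 20.
Flight 2 in UTC: 13:20 − 2:00 = 11:20 on Nov 19.
+12 hours and 52 minutes → arrive 00:12 UTC on Nov 20.
Flight 2 lands earlier by 4 hours 22 minutes.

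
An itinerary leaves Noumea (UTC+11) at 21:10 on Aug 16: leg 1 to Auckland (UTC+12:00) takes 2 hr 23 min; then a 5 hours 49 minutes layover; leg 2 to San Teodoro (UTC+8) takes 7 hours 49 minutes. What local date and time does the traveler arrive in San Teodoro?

10:11 on August 17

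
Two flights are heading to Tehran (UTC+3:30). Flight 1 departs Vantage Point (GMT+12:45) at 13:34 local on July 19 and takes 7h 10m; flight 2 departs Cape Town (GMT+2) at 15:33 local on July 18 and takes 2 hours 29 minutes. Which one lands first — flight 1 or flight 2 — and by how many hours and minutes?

the second, by 15 hours 57 minutes

Flight 1 in UTC: 13:34 − 12:45 = 00:49 on Jul 19.
+7 hours 10 minutes → arrive 07:59 UTC on Jul 19.
Flight 2 in UTC: 15:33 − 2:00 = 13:33 on Jul 18.
+2 hours 29 minutes → arrive 16:02 UTC on Jul 18.
Flight 2 lands earlier by 15 hours 57 minutes.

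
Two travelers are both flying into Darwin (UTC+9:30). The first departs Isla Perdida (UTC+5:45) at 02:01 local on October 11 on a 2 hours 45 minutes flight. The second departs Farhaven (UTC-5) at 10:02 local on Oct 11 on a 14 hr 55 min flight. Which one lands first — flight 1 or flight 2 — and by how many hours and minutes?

Flight 1 in UTC: 02:01 − 5:45 = 20:16 on Oct 10.
+2 hours 45 minutes → arrive 23:01 UTC on Oct 10.
Flight 2 in UTC: 10:02 + 5:00 = 15:02 on Oct 11.
+14 hours and 55 minutes → arrive 05:57 UTC on Oct 12.
Flight 1 lands earlier by 30 hours 56 minutes.

the first, by 30 hours 56 minutes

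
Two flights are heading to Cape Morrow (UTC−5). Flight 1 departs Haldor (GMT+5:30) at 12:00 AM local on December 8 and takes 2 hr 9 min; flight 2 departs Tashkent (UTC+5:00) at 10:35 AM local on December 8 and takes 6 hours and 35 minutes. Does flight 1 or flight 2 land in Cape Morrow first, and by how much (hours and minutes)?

Flight 1 in UTC: 12:00 AM − 5:30 = 6:30 PM on Dec 7.
+2 hours and 9 minutes → arrive 8:39 PM UTC on Dec 7.
Flight 2 in UTC: 10:35 AM − 5:00 = 5:35 AM on Dec 8.
+6 hours and 35 minutes → arrive 12:10 PM UTC on Dec 8.
Flight 1 lands earlier by 15 hours 31 minutes.

the first, by 15 hours 31 minutes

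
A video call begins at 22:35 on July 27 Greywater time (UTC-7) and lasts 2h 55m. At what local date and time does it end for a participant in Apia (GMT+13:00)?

Convert start to UTC: 22:35 + 7:00 = 05:35 UTC on Jul 28.
Add 2 hours 55 minutes duration → 08:30 UTC.
Apia is UTC+13:00, so local end time = 08:30 + 13:00 = 21:30 on Jul 28.

21:30 on Jul 28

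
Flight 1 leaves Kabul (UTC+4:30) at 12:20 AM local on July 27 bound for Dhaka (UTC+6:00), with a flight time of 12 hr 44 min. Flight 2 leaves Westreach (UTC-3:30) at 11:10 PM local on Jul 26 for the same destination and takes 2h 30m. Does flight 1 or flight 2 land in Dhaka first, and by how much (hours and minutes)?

Flight 1 in UTC: 12:20 AM − 4:30 = 7:50 PM on Jul 26.
+12 hours 44 minutes → arrive 8:34 AM UTC on Jul 27.
Flight 2 in UTC: 11:10 PM + 3:30 = 2:40 AM on Jul 27.
+2 hours 30 minutes → arrive 5:10 AM UTC on Jul 27.
Flight 2 lands earlier by 3 hours 24 minutes.

the second, by 3 hours 24 minutes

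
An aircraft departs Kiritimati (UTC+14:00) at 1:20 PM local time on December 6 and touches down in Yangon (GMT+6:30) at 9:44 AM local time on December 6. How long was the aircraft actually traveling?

Departure in UTC: 1:20 PM − 14:00 = 11:20 PM on Dec 5.
Arrival in UTC: 9:44 AM − 6:30 = 3:14 AM on Dec 6.
Elapsed = 3:14 AM − 11:20 PM (+1 day) = 3 hours 54 minutes.

3 hours 54 minutes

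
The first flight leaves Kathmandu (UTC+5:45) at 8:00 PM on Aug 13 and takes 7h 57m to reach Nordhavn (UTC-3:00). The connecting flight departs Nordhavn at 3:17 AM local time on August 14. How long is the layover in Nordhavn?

Convert departure to UTC: 8:00 PM − 5:45 = 2:15 PM UTC on Aug 13.
Add 7 hours 57 minutes flight time → 10:12 PM UTC.
Nordhavn is UTC−3:00, so local arrival = 10:12 PM − 3:00 = 7:12 PM on Aug 13.
Layover = 3:17 AM − 7:12 PM (+1 day) = 8 hours 5 minutes.

8 hours 5 minutes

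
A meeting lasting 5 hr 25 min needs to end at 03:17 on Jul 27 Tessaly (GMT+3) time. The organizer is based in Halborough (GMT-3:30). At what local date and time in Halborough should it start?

Target end time in UTC: 03:17 − 3:00 = 00:17 on Jul 27.
Subtract 5 hours 25 minutes → start 18:52 UTC on Jul 26.
Halborough is UTC−3:30: 18:52 − 3:30 = 15:22 on Jul 26.

15:22 on Jul 26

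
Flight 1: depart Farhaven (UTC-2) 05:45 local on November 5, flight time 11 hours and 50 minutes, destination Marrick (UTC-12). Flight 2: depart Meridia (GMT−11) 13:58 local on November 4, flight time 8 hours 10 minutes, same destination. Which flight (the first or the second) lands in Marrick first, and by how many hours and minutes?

Flight 1 in UTC: 05:45 + 2:00 = 07:45 on Nov 5.
+11 hours and 50 minutes → arrive 19:35 UTC on Nov 5.
Flight 2 in UTC: 13:58 + 11:00 = 00:58 on Nov 5.
+8 hours and 10 minutes → arrive 09:08 UTC on Nov 5.
Flight 2 lands earlier by 10 hours 27 minutes.

the second, by 10 hours 27 minutes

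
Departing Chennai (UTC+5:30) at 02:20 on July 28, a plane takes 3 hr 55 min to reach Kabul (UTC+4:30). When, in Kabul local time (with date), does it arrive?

05:15 on July 28

Convert departure to UTC: 02:20 − 5:30 = 20:50 UTC on Jul 27.
Add 3 hours and 55 minutes travel time → 00:45 UTC (Jul 28).
Kabul is UTC+4:30, so local arrival = 00:45 + 4:30 = 05:15 on Jul 28.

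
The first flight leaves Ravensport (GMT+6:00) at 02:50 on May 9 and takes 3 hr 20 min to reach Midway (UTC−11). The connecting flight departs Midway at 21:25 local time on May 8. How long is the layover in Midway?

8 hours 15 minutes

Convert departure to UTC: 02:50 − 6:00 = 20:50 UTC on May 8.
Add 3 hours 20 minutes flight time → 00:10 UTC (May 9).
Midway is UTC−11:00, so local arrival = 00:10 − 11:00 = 13:10 on May 8.
Layover = 21:25 − 13:10 = 8 hours 15 minutes.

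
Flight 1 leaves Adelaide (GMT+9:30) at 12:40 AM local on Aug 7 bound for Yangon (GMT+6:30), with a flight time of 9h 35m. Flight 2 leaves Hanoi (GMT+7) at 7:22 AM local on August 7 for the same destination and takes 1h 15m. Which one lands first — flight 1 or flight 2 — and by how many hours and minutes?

the first, by 52 minutes

Flight 1 in UTC: 12:40 AM − 9:30 = 3:10 PM on Aug 6.
+9 hours 35 minutes → arrive 12:45 AM UTC on Aug 7.
Flight 2 in UTC: 7:22 AM − 7:00 = 12:22 AM on Aug 7.
+1 hour 15 minutes → arrive 1:37 AM UTC on Aug 7.
Flight 1 lands earlier by 52 minutes.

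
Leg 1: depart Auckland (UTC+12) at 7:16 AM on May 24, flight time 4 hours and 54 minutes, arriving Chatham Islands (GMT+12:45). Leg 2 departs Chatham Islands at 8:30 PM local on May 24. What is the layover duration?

Convert departure to UTC: 7:16 AM − 12:00 = 7:16 PM UTC on May 23.
Add 4 hours and 54 minutes flight time → 12:10 AM UTC (May 24).
Chatham Islands is UTC+12:45, so local arrival = 12:10 AM + 12:45 = 12:55 PM on May 24.
Layover = 8:30 PM − 12:55 PM = 7 hours 35 minutes.

7 hours 35 minutes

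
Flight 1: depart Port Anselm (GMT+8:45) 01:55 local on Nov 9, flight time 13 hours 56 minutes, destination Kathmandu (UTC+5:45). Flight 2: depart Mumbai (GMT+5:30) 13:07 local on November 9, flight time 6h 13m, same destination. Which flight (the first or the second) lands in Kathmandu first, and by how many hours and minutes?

the first, by 6 hours 44 minutes

Flight 1 in UTC: 01:55 − 8:45 = 17:10 on Nov 8.
+13 hours 56 minutes → arrive 07:06 UTC on Nov 9.
Flight 2 in UTC: 13:07 − 5:30 = 07:37 on Nov 9.
+6 hours 13 minutes → arrive 13:50 UTC on Nov 9.
Flight 1 lands earlier by 6 hours 44 minutes.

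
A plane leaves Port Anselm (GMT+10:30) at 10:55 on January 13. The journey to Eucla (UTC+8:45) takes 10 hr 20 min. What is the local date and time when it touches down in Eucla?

19:30 on January 13

Convert departure to UTC: 10:55 − 10:30 = 00:25 UTC on Jan 13.
Add 10 hours 20 minutes travel time → 10:45 UTC.
Eucla is UTC+8:45, so local arrival = 10:45 + 8:45 = 19:30 on Jan 13.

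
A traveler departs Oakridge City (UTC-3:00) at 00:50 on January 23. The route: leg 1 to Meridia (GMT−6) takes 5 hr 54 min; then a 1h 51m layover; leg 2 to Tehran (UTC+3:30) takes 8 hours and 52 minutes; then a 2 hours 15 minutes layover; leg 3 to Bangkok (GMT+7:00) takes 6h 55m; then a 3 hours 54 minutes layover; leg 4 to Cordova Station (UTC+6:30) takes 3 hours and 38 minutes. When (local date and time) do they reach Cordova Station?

Convert departure to UTC: 00:50 + 3:00 = 03:50 UTC on Jan 23.
Add 5 hours and 54 minutes leg 1 → 09:44 UTC.
Add 1 hour and 51 minutes layover in Meridia → 11:35 UTC.
Add 8 hours 52 minutes leg 2 → 20:27 UTC.
Add 2 hours and 15 minutes layover in Tehran → 22:42 UTC.
Add 6 hours and 55 minutes leg 3 → 05:37 UTC (Jan 24).
Add 3 hours 54 minutes layover in Bangkok → 09:31 UTC.
Add 3 hours and 38 minutes leg 4 → 13:09 UTC.
Cordova Station is UTC+6:30, so local arrival = 13:09 + 6:30 = 19:39 on Jan 24.

19:39 on Jan 24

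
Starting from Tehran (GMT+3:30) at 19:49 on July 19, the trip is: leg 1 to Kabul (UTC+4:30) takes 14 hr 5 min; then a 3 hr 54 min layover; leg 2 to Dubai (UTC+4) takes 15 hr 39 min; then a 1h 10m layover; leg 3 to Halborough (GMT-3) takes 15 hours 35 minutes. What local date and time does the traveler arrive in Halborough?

Convert departure to UTC: 19:49 − 3:30 = 16:19 UTC on Jul 19.
Add 14 hours 5 minutes leg 1 → 06:24 UTC (Jul 20).
Add 3 hours 54 minutes layover in Kabul → 10:18 UTC.
Add 15 hours and 39 minutes leg 2 → 01:57 UTC (Jul 21).
Add 1 hour 10 minutes layover in Dubai → 03:07 UTC.
Add 15 hours 35 minutes leg 3 → 18:42 UTC.
Halborough is UTC−3:00, so local arrival = 18:42 − 3:00 = 15:42 on Jul 21.

15:42 on Jul 21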